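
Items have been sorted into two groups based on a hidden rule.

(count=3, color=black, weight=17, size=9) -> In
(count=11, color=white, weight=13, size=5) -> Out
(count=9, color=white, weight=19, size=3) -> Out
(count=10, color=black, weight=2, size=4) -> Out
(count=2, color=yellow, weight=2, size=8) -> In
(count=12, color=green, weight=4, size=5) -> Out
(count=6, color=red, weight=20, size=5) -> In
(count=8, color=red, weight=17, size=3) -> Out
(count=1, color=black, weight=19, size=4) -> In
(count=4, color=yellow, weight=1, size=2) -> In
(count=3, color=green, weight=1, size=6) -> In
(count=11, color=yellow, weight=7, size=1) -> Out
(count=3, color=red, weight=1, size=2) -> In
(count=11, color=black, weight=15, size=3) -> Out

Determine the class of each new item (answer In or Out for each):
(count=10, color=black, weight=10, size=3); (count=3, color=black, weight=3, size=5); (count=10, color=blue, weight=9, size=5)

Out, In, Out

Rule: count ≤ 6. This holds for each 'In' example and fails for each 'Out' one.
(count=10, color=black, weight=10, size=3): count = 10 — fails this test, so Out.
(count=3, color=black, weight=3, size=5): count = 3 — has this property, so In.
(count=10, color=blue, weight=9, size=5): count = 10 — fails this test, so Out.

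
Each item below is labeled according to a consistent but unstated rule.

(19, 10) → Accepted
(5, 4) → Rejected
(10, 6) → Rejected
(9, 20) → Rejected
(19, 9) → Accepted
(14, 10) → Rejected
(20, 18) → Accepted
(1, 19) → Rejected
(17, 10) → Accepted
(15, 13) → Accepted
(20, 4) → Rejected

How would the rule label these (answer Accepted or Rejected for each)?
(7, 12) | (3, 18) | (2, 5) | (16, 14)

The rule appears to be: first > second AND sum ≥ 27.
(7, 12) — 7 < 12, 7+12 = 19, hence Rejected. (3, 18) — 3 < 18, 3+18 = 21, hence Rejected. (2, 5) — 2 < 5, 2+5 = 7, hence Rejected. (16, 14) — 16 > 14, 16+14 = 30, hence Accepted.

Rejected, Rejected, Rejected, Accepted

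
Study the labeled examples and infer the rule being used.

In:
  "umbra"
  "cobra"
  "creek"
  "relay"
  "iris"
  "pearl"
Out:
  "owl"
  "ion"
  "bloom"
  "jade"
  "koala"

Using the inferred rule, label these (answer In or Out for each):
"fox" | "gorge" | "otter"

The common property of the 'In' items is: contains 'r'. No 'Out' item has it.
"fox" → no 'r' → Out.
"gorge" → has 'r' → In.
"otter" → has 'r' → In.

Out, In, In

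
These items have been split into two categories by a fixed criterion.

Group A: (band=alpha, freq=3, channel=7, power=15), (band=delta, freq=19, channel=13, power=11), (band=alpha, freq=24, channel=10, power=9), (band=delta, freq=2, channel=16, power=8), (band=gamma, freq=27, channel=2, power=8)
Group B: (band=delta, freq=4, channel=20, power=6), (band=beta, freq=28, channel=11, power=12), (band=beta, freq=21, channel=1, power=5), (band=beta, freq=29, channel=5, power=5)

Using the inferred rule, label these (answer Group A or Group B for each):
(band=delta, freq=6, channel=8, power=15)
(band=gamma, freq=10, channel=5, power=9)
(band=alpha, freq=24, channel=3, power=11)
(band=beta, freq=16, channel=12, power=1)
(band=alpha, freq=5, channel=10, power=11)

Group A, Group A, Group A, Group B, Group A

A rule that fits every label: power ≥ 8 AND freq ≤ 27 — true of each 'Group A' example, false of each 'Group B' one.
(band=delta, freq=6, channel=8, power=15): power = 15, freq = 6, fits → Group A. (band=gamma, freq=10, channel=5, power=9): power = 9, freq = 10, fits → Group A. (band=alpha, freq=24, channel=3, power=11): power = 11, freq = 24, fits → Group A. (band=beta, freq=16, channel=12, power=1): power = 1, freq = 16, does not pass → Group B. (band=alpha, freq=5, channel=10, power=11): power = 11, freq = 5, fits → Group A.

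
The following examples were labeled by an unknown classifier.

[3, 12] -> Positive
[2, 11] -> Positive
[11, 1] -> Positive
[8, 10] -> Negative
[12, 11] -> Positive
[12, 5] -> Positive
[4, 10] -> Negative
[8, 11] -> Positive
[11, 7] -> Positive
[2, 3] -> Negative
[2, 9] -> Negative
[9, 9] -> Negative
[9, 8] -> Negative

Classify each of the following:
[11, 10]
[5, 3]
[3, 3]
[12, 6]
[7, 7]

Positive, Negative, Negative, Positive, Negative

The rule appears to be: max ≥ 11.
[11, 10]: Positive (max 11).
[5, 3]: Negative (max 5).
[3, 3]: Negative (max 3).
[12, 6]: Positive (max 12).
[7, 7]: Negative (max 7).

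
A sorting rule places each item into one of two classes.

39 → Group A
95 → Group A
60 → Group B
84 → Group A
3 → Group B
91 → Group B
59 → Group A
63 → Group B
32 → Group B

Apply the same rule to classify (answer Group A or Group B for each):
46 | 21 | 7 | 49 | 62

The simplest hypothesis consistent with all the labels is: digit sum ≥ 11.
46: digit sum 4+6 = 10, doesn't match → Group B.
21: digit sum 2+1 = 3, doesn't match → Group B.
7: digit sum 7, doesn't match → Group B.
49: digit sum 4+9 = 13, matches → Group A.
62: digit sum 6+2 = 8, doesn't match → Group B.

Group B, Group B, Group B, Group A, Group B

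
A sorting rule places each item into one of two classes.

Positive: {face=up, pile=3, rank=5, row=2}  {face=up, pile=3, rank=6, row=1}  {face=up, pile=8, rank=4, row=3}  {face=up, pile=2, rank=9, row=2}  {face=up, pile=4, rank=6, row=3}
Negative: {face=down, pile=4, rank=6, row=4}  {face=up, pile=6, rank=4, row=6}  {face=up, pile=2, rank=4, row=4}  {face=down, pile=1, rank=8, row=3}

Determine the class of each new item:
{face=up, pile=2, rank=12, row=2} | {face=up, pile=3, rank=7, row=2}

Positive, Positive

The distinguishing property — face is up AND row ≤ 3 — holds for all the 'Positive' cases and none of the 'Negative' cases.
Positive: {face=up, pile=2, rank=12, row=2}, since face is up, row = 2.
Positive: {face=up, pile=3, rank=7, row=2}, since face is up, row = 2.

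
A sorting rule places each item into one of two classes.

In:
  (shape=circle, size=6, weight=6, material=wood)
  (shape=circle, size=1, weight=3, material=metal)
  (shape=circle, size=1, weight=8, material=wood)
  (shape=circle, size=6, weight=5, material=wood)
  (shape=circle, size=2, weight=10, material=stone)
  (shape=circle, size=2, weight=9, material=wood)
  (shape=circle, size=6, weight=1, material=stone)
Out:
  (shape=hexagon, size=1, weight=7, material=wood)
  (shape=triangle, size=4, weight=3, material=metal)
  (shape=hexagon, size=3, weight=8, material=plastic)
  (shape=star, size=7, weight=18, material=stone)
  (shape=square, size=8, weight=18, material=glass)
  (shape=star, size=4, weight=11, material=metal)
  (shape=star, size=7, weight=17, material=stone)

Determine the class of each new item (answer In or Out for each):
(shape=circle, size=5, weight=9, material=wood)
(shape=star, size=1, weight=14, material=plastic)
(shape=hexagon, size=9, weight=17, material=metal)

Comparing the two groups points to one rule — shape is circle.
(shape=circle, size=5, weight=9, material=wood): In (shape is circle).
(shape=star, size=1, weight=14, material=plastic): Out (shape is star).
(shape=hexagon, size=9, weight=17, material=metal): Out (shape is hexagon).

In, Out, Out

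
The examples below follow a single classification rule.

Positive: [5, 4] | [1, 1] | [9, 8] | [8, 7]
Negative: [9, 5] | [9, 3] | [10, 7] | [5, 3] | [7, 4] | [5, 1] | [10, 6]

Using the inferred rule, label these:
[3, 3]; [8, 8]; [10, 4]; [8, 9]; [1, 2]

Rule: |first − second| ≤ 1. This holds for each 'Positive' example and fails for each 'Negative' one.
[3, 3]: |3−3| = 0 — qualifies, so Positive. [8, 8]: |8−8| = 0 — qualifies, so Positive. [10, 4]: |10−4| = 6 — doesn't match, so Negative. [8, 9]: |8−9| = 1 — qualifies, so Positive. [1, 2]: |1−2| = 1 — qualifies, so Positive.

Positive, Positive, Negative, Positive, Positive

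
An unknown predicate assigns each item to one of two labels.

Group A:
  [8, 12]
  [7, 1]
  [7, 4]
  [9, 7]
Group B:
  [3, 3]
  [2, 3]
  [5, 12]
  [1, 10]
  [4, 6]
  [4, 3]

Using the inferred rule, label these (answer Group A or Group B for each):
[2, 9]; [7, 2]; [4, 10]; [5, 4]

Group B, Group A, Group B, Group B

The simplest hypothesis consistent with all the labels is: first ≥ 6.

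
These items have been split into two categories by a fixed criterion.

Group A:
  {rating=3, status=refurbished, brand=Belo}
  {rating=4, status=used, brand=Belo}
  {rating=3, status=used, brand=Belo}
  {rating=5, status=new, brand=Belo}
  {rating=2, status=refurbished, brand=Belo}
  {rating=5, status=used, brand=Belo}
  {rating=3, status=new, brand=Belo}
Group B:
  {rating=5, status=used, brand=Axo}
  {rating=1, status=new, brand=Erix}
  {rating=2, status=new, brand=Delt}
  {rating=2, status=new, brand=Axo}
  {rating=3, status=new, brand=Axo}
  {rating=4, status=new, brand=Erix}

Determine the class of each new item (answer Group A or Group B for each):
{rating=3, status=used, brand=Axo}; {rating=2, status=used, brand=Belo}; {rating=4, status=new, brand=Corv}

Checking candidate rules against both groups, what survives is: brand is Belo.
{rating=3, status=used, brand=Axo}: Group B (brand is Axo). {rating=2, status=used, brand=Belo}: Group A (brand is Belo). {rating=4, status=new, brand=Corv}: Group B (brand is Corv).

Group B, Group A, Group B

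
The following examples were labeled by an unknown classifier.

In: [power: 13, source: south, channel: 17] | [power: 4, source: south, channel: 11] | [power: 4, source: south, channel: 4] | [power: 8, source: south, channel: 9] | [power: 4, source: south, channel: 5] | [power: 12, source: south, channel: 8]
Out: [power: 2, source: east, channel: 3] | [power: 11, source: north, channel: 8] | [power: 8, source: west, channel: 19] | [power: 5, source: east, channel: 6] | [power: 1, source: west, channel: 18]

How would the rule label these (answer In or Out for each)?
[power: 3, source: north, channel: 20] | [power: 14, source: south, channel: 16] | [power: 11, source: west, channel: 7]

Out, In, Out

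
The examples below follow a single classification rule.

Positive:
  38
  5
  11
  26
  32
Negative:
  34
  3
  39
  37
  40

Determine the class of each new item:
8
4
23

Positive, Negative, Positive

The classifier is using: ≡ 2 (mod 3).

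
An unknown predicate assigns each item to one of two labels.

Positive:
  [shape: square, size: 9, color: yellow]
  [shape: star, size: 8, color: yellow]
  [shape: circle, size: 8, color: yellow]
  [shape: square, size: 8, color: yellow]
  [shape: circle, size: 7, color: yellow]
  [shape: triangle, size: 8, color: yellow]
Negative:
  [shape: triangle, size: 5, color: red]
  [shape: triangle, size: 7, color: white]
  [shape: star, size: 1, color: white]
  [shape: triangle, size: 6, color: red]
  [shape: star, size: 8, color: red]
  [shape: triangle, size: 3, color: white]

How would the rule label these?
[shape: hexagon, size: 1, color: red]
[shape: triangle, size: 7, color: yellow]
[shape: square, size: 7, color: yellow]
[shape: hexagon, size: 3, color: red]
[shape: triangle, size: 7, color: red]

Negative, Positive, Positive, Negative, Negative

'Positive' ⟺ color is yellow.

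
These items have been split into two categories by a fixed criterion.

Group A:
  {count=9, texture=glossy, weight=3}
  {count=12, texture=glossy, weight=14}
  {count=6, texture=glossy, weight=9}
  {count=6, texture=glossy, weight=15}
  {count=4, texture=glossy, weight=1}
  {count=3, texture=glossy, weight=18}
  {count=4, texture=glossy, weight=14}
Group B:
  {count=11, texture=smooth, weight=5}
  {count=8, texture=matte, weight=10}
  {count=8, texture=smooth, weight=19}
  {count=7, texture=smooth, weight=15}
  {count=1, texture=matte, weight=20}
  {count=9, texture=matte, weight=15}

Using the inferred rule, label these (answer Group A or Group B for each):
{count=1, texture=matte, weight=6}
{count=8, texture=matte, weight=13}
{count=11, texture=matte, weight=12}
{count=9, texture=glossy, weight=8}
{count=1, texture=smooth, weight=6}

Group B, Group B, Group B, Group A, Group B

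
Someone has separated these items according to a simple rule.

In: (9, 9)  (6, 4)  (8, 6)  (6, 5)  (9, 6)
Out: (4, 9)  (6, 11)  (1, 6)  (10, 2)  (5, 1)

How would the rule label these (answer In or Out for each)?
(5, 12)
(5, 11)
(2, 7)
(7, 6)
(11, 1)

Out, Out, Out, In, Out

The distinguishing property — |first − second| ≤ 3 — holds for all the 'In' cases and none of the 'Out' cases.
(5, 12): |5−12| = 7 — doesn't match, so Out.
(5, 11): |5−11| = 6 — doesn't match, so Out.
(2, 7): |2−7| = 5 — doesn't match, so Out.
(7, 6): |7−6| = 1 — passes, so In.
(11, 1): |11−1| = 10 — doesn't match, so Out.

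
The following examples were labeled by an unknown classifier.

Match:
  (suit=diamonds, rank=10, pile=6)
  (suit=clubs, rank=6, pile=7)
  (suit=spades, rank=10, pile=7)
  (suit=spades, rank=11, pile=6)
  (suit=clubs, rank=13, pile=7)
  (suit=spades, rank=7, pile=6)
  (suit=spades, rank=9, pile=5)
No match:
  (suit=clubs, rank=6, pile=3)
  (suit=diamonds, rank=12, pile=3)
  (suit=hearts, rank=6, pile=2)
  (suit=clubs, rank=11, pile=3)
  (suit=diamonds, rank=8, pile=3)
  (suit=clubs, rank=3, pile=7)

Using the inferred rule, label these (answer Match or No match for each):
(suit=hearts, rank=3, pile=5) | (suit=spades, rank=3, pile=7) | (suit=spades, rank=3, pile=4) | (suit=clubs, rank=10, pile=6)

Every 'Match' example satisfies: rank ≥ 6 AND pile ≥ 5. None of the 'No match' examples do.
(suit=hearts, rank=3, pile=5): rank = 3, pile = 5 — does not pass, so No match.
(suit=spades, rank=3, pile=7): rank = 3, pile = 7 — does not pass, so No match.
(suit=spades, rank=3, pile=4): rank = 3, pile = 4 — does not pass, so No match.
(suit=clubs, rank=10, pile=6): rank = 10, pile = 6 — checks out, so Match.

No match, No match, No match, Match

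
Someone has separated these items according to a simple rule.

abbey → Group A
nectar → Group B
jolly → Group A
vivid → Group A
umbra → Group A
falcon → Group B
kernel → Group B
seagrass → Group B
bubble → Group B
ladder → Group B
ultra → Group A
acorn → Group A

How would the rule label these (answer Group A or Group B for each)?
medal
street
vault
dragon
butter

Group A, Group B, Group A, Group B, Group B

The rule appears to be: odd length.
medal — length 5, hence Group A.
street — length 6, hence Group B.
vault — length 5, hence Group A.
dragon — length 6, hence Group B.
butter — length 6, hence Group B.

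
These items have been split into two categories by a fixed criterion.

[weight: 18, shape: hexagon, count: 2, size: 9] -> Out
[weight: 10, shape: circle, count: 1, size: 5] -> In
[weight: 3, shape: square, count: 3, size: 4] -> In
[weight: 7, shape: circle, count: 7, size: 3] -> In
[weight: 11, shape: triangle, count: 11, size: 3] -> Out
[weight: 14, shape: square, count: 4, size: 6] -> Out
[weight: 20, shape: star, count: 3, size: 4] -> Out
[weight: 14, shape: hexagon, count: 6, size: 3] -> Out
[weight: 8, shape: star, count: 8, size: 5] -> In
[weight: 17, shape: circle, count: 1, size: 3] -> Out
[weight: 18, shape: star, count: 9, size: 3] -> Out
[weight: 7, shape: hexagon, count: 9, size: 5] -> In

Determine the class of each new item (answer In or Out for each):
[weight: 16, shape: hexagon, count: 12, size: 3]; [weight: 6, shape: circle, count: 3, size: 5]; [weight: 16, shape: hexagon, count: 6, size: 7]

The rule appears to be: weight ≤ 10.
[weight: 16, shape: hexagon, count: 12, size: 3] — weight = 16, hence Out. [weight: 6, shape: circle, count: 3, size: 5] — weight = 6, hence In. [weight: 16, shape: hexagon, count: 6, size: 7] — weight = 16, hence Out.

Out, In, Out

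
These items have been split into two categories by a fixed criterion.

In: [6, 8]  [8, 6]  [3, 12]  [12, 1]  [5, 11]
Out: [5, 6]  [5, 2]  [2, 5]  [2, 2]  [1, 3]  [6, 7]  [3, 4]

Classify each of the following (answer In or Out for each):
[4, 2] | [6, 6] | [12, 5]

The simplest hypothesis consistent with all the labels is: max ≥ 8.
[4, 2]: Out (max 4).
[6, 6]: Out (max 6).
[12, 5]: In (max 12).

Out, Out, In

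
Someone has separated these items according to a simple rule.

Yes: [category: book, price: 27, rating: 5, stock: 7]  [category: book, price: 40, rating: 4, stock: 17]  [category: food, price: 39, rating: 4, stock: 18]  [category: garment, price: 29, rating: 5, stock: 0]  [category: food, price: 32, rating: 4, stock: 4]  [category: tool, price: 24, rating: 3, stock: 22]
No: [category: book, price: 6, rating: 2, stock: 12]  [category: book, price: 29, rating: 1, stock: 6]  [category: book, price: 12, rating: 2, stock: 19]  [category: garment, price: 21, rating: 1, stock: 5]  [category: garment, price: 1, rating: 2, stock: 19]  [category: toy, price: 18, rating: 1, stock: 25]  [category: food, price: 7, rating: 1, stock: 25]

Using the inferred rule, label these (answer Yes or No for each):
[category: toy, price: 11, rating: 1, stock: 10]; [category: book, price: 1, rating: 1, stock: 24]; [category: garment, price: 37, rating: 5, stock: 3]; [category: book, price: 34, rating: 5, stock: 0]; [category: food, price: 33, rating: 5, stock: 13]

No, No, Yes, Yes, Yes

The pattern is that an item is 'Yes' exactly when: rating ≥ 3.
[category: toy, price: 11, rating: 1, stock: 10] → rating = 1 → No.
[category: book, price: 1, rating: 1, stock: 24] → rating = 1 → No.
[category: garment, price: 37, rating: 5, stock: 3] → rating = 5 → Yes.
[category: book, price: 34, rating: 5, stock: 0] → rating = 5 → Yes.
[category: food, price: 33, rating: 5, stock: 13] → rating = 5 → Yes.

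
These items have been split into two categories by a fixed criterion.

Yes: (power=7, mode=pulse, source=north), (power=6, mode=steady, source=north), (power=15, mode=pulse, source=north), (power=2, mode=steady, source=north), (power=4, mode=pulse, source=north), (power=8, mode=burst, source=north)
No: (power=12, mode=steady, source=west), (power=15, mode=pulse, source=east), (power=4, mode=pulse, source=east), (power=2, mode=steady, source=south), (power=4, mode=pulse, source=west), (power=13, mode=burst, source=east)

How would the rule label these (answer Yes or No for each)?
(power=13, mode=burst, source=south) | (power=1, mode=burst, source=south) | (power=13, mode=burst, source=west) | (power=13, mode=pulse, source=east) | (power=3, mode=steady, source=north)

No, No, No, No, Yes

The pattern is that an item is 'Yes' exactly when: source is north.
(power=13, mode=burst, source=south): No (source is south). (power=1, mode=burst, source=south): No (source is south). (power=13, mode=burst, source=west): No (source is west). (power=13, mode=pulse, source=east): No (source is east). (power=3, mode=steady, source=north): Yes (source is north).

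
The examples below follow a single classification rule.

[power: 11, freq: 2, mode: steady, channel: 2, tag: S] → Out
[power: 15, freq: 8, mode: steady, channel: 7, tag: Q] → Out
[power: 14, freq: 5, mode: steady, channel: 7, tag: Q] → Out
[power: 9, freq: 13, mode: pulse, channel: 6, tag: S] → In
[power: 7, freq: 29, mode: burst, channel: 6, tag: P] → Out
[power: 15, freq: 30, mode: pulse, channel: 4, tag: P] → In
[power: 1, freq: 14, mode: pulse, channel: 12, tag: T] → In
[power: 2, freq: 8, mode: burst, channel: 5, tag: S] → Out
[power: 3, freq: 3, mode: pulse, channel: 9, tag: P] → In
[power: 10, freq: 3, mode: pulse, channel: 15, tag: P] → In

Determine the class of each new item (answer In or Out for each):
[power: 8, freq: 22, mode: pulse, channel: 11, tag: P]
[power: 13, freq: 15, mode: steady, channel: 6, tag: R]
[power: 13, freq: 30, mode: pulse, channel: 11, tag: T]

In, Out, In

Rule: mode is pulse. This holds for each 'In' example and fails for each 'Out' one.
[power: 8, freq: 22, mode: pulse, channel: 11, tag: P]: mode is pulse, checks out → In. [power: 13, freq: 15, mode: steady, channel: 6, tag: R]: mode is steady, fails the rule → Out. [power: 13, freq: 30, mode: pulse, channel: 11, tag: T]: mode is pulse, checks out → In.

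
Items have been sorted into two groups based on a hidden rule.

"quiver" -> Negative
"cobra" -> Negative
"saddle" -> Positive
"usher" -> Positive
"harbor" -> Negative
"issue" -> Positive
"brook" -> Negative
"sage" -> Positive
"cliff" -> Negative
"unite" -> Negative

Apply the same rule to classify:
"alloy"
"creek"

Negative, Negative

The common property of the 'Positive' items is: contains 's'. No 'Negative' item has it.
Negative: "alloy", since no 's'. Negative: "creek", since no 's'.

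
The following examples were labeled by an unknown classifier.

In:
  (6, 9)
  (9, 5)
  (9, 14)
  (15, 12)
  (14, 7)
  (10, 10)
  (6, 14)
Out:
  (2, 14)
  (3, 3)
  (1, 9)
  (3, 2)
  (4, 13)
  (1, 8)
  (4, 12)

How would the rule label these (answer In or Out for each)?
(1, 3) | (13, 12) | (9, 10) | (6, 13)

Out, In, In, In

The pattern is that an item is 'In' exactly when: first ≥ 5.
(1, 3): first 1, doesn't match → Out.
(13, 12): first 13, has this property → In.
(9, 10): first 9, has this property → In.
(6, 13): first 6, has this property → In.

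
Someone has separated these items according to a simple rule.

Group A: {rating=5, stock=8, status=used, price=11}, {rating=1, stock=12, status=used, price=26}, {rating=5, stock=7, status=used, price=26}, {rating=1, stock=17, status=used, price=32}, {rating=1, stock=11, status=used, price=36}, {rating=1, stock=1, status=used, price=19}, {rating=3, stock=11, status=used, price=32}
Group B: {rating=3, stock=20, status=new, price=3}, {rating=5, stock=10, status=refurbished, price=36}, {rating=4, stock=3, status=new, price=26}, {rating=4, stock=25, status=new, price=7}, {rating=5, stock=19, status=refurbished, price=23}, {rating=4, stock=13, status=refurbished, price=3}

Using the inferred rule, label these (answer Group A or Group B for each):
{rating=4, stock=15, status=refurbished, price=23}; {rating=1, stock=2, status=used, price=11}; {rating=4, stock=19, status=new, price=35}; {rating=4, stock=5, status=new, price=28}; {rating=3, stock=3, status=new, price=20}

Group B, Group A, Group B, Group B, Group B

All 'Group A' examples share one property — status is used — and every 'Group B' example lacks it.
Group B: {rating=4, stock=15, status=refurbished, price=23}, since status is refurbished. Group A: {rating=1, stock=2, status=used, price=11}, since status is used. Group B: {rating=4, stock=19, status=new, price=35}, since status is new. Group B: {rating=4, stock=5, status=new, price=28}, since status is new. Group B: {rating=3, stock=3, status=new, price=20}, since status is new.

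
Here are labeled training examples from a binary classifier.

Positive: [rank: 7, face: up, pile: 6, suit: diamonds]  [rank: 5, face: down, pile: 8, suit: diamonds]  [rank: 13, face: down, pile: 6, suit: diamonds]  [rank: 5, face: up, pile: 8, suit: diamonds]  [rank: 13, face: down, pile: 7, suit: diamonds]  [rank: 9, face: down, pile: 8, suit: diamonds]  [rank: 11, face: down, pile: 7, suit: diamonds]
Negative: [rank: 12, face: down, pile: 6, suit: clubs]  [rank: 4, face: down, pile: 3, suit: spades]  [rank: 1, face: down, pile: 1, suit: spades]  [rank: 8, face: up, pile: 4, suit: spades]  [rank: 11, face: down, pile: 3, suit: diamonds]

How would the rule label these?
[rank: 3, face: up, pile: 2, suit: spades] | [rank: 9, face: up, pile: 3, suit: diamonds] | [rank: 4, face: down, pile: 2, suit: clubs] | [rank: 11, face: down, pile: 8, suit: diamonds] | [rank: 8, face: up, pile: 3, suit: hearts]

Negative, Negative, Negative, Positive, Negative

One predicate separates the groups cleanly: suit is diamonds AND pile ≥ 4.
[rank: 3, face: up, pile: 2, suit: spades] → suit is spades, pile = 2 → Negative. [rank: 9, face: up, pile: 3, suit: diamonds] → suit is diamonds, pile = 3 → Negative. [rank: 4, face: down, pile: 2, suit: clubs] → suit is clubs, pile = 2 → Negative. [rank: 11, face: down, pile: 8, suit: diamonds] → suit is diamonds, pile = 8 → Positive. [rank: 8, face: up, pile: 3, suit: hearts] → suit is hearts, pile = 3 → Negative.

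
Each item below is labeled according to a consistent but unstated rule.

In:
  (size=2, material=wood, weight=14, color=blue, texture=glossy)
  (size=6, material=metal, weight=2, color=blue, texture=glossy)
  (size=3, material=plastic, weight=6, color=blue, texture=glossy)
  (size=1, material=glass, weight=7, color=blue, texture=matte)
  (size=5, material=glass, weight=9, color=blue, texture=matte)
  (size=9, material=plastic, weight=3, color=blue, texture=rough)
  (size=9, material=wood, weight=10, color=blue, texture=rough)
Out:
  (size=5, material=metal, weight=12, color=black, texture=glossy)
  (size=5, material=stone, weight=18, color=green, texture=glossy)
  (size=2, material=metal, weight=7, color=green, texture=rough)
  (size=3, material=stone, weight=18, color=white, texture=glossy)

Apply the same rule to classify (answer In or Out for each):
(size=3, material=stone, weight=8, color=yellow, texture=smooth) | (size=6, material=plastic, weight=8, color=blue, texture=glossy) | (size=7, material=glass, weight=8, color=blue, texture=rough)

Out, In, In

All 'In' examples share one property — color is blue — and every 'Out' example lacks it.
(size=3, material=stone, weight=8, color=yellow, texture=smooth): Out (color is yellow).
(size=6, material=plastic, weight=8, color=blue, texture=glossy): In (color is blue).
(size=7, material=glass, weight=8, color=blue, texture=rough): In (color is blue).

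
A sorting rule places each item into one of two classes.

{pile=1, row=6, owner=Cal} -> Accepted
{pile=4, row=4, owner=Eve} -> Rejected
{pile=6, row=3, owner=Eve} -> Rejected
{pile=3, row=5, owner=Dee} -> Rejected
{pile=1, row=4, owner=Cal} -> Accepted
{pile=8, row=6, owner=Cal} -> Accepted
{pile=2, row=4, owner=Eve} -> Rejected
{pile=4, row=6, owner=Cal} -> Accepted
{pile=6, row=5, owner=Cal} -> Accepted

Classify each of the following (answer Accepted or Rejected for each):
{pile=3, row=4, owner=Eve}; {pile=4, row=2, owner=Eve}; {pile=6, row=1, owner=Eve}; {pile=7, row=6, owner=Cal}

'Accepted' ⟺ owner is Cal.
{pile=3, row=4, owner=Eve}: owner is Eve, doesn't qualify → Rejected. {pile=4, row=2, owner=Eve}: owner is Eve, doesn't qualify → Rejected. {pile=6, row=1, owner=Eve}: owner is Eve, doesn't qualify → Rejected. {pile=7, row=6, owner=Cal}: owner is Cal, checks out → Accepted.

Rejected, Rejected, Rejected, Accepted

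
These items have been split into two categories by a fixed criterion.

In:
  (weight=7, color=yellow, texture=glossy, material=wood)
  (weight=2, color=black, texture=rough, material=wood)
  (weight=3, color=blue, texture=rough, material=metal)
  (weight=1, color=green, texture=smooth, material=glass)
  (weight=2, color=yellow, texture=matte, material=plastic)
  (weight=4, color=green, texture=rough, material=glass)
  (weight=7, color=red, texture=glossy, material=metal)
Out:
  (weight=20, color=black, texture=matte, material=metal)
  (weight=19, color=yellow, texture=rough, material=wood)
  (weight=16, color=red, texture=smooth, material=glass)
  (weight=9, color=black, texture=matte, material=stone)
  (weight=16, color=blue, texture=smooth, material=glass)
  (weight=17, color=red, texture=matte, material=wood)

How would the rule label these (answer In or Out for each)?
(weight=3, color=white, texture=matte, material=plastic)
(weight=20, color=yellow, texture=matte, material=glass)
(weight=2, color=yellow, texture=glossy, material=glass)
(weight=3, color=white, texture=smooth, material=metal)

One predicate separates the groups cleanly: weight ≤ 7.
(weight=3, color=white, texture=matte, material=plastic): weight = 3, checks out → In.
(weight=20, color=yellow, texture=matte, material=glass): weight = 20, fails this test → Out.
(weight=2, color=yellow, texture=glossy, material=glass): weight = 2, checks out → In.
(weight=3, color=white, texture=smooth, material=metal): weight = 3, checks out → In.

In, Out, In, In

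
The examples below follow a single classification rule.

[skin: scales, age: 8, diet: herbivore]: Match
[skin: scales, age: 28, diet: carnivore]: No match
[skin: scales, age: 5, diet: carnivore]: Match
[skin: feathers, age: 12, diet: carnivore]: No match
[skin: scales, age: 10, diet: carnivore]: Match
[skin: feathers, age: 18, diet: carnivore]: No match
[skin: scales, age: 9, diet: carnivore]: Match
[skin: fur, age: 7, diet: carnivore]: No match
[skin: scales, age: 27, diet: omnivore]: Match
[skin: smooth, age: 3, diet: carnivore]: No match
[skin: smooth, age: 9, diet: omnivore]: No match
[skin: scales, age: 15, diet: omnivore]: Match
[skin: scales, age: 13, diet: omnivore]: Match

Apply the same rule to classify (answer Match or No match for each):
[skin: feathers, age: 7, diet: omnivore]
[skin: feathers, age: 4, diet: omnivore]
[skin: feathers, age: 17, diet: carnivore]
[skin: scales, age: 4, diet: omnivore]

Rule: skin is scales AND age ≤ 27. This holds for each 'Match' example and fails for each 'No match' one.
No match: [skin: feathers, age: 7, diet: omnivore], since skin is feathers, age = 7. No match: [skin: feathers, age: 4, diet: omnivore], since skin is feathers, age = 4. No match: [skin: feathers, age: 17, diet: carnivore], since skin is feathers, age = 17. Match: [skin: scales, age: 4, diet: omnivore], since skin is scales, age = 4.

No match, No match, No match, Match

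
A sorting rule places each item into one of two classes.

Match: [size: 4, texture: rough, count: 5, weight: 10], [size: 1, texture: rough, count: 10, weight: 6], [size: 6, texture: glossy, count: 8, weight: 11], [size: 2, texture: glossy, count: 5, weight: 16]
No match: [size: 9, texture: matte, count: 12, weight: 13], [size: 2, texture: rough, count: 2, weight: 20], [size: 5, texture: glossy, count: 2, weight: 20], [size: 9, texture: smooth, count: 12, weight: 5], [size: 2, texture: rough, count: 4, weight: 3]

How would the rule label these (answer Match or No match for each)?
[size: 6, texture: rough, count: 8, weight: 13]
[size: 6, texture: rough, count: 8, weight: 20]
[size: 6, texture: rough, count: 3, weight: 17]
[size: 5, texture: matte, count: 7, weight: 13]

Match, Match, No match, Match

A rule that fits every label: count ≥ 5 AND size ≤ 6 — true of each 'Match' example, false of each 'No match' one.
[size: 6, texture: rough, count: 8, weight: 13]: count = 8, size = 6 — satisfies this, so Match. [size: 6, texture: rough, count: 8, weight: 20]: count = 8, size = 6 — satisfies this, so Match. [size: 6, texture: rough, count: 3, weight: 17]: count = 3, size = 6 — lacks this property, so No match. [size: 5, texture: matte, count: 7, weight: 13]: count = 7, size = 5 — satisfies this, so Match.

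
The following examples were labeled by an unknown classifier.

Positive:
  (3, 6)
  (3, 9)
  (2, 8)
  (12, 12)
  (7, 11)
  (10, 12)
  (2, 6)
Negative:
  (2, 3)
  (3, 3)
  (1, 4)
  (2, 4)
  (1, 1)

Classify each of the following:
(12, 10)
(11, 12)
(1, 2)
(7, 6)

Positive, Positive, Negative, Positive

The simplest hypothesis consistent with all the labels is: sum ≥ 8.
(12, 10): Positive (12+10 = 22). (11, 12): Positive (11+12 = 23). (1, 2): Negative (1+2 = 3). (7, 6): Positive (7+6 = 13).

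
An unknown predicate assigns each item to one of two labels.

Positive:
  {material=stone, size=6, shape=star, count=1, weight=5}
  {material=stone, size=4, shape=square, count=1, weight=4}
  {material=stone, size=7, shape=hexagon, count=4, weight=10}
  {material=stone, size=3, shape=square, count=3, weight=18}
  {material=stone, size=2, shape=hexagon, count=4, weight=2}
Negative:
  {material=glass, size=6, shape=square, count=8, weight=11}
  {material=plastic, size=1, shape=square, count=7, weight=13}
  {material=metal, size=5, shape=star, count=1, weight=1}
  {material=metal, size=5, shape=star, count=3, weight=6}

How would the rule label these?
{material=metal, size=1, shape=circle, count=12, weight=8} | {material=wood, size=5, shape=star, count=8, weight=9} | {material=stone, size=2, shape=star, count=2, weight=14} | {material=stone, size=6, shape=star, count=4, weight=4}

Negative, Negative, Positive, Positive

All 'Positive' examples share one property — material is stone — and every 'Negative' example lacks it.
{material=metal, size=1, shape=circle, count=12, weight=8}: Negative (material is metal). {material=wood, size=5, shape=star, count=8, weight=9}: Negative (material is wood). {material=stone, size=2, shape=star, count=2, weight=14}: Positive (material is stone). {material=stone, size=6, shape=star, count=4, weight=4}: Positive (material is stone).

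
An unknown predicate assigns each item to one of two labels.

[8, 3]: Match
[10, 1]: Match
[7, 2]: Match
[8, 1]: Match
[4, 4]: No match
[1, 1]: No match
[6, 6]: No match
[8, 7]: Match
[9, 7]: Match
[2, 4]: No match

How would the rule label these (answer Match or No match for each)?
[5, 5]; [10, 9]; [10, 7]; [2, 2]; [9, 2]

No match, Match, Match, No match, Match

The common property of the 'Match' items is: first > second. No 'No match' item has it.
[5, 5] → 5 = 5 → No match.
[10, 9] → 10 > 9 → Match.
[10, 7] → 10 > 7 → Match.
[2, 2] → 2 = 2 → No match.
[9, 2] → 9 > 2 → Match.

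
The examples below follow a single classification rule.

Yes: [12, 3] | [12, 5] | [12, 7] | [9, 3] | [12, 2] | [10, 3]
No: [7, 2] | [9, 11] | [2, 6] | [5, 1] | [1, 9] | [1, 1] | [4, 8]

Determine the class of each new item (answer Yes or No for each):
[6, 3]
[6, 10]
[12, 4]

No, No, Yes

The simplest hypothesis consistent with all the labels is: first > second AND sum ≥ 10.
[6, 3]: 6 > 3, 6+3 = 9, doesn't qualify → No. [6, 10]: 6 < 10, 6+10 = 16, doesn't qualify → No. [12, 4]: 12 > 4, 12+4 = 16, fits → Yes.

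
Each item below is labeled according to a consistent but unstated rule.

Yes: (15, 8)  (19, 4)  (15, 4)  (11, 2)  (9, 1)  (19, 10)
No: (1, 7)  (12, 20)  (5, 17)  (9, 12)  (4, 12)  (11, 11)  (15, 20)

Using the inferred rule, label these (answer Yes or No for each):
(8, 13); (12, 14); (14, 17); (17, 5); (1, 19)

The simplest hypothesis consistent with all the labels is: first > second.
(8, 13) — 8 < 13, hence No. (12, 14) — 12 < 14, hence No. (14, 17) — 14 < 17, hence No. (17, 5) — 17 > 5, hence Yes. (1, 19) — 1 < 19, hence No.

No, No, No, Yes, No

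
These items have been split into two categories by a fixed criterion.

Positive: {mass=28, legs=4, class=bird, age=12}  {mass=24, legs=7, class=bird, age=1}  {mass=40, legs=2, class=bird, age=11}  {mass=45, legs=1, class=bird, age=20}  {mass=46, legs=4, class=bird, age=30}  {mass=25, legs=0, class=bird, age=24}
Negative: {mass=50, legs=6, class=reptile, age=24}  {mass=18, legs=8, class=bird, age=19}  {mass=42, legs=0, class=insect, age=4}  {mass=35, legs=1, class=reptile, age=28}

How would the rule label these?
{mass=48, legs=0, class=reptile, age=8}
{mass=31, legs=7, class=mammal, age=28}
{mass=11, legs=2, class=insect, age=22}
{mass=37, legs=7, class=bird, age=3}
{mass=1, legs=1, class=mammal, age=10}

Negative, Negative, Negative, Positive, Negative

One predicate separates the groups cleanly: class is bird AND legs ≤ 7.
{mass=48, legs=0, class=reptile, age=8} — class is reptile, legs = 0, hence Negative.
{mass=31, legs=7, class=mammal, age=28} — class is mammal, legs = 7, hence Negative.
{mass=11, legs=2, class=insect, age=22} — class is insect, legs = 2, hence Negative.
{mass=37, legs=7, class=bird, age=3} — class is bird, legs = 7, hence Positive.
{mass=1, legs=1, class=mammal, age=10} — class is mammal, legs = 1, hence Negative.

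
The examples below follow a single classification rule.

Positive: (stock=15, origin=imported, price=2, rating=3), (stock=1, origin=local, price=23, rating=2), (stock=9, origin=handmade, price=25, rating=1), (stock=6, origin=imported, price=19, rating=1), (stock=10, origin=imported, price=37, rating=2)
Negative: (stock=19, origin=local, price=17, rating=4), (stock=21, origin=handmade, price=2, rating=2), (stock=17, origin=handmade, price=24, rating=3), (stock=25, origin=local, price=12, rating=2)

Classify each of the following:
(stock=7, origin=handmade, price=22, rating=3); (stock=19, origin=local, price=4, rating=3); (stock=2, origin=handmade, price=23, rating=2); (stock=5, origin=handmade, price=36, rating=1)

Positive, Negative, Positive, Positive

All 'Positive' examples share one property — stock ≤ 15 — and every 'Negative' example lacks it.
(stock=7, origin=handmade, price=22, rating=3): stock = 7, checks out → Positive. (stock=19, origin=local, price=4, rating=3): stock = 19, does not satisfy this → Negative. (stock=2, origin=handmade, price=23, rating=2): stock = 2, checks out → Positive. (stock=5, origin=handmade, price=36, rating=1): stock = 5, checks out → Positive.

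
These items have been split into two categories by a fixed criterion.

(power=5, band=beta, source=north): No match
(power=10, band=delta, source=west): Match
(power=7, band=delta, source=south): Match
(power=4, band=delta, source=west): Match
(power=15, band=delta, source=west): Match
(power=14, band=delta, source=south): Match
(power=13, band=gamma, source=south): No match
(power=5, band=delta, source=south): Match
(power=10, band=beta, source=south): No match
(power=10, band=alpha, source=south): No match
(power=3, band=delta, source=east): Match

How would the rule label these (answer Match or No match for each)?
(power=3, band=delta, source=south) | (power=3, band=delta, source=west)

Match, Match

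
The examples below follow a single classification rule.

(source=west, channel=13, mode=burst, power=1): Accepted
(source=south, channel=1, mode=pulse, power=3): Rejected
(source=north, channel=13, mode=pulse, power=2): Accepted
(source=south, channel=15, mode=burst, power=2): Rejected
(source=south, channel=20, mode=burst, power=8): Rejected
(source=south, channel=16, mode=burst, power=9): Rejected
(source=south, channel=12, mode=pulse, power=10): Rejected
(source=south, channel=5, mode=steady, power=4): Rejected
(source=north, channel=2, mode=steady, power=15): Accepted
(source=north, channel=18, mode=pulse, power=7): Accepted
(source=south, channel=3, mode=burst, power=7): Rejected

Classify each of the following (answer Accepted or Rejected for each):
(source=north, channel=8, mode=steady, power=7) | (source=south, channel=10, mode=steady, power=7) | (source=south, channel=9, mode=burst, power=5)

Checking candidate rules against both groups, what survives is: source is not south.
(source=north, channel=8, mode=steady, power=7) → source is north → Accepted. (source=south, channel=10, mode=steady, power=7) → source is south → Rejected. (source=south, channel=9, mode=burst, power=5) → source is south → Rejected.

Accepted, Rejected, Rejected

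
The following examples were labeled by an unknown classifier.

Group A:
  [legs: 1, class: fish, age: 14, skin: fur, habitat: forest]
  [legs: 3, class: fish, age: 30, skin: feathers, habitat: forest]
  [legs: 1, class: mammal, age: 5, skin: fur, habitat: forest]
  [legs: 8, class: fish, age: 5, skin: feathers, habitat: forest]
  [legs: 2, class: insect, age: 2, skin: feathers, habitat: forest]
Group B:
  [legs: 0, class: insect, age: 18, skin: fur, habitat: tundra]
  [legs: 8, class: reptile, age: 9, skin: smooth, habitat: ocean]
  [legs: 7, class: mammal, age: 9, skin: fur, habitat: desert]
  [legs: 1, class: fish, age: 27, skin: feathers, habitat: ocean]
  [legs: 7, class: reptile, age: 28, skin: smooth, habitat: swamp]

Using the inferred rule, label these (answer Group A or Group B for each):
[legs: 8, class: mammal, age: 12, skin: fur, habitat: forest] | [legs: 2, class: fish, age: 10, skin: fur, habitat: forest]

Group A, Group A

The pattern is that an item is 'Group A' exactly when: habitat is forest.
Group A: [legs: 8, class: mammal, age: 12, skin: fur, habitat: forest], since habitat is forest.
Group A: [legs: 2, class: fish, age: 10, skin: fur, habitat: forest], since habitat is forest.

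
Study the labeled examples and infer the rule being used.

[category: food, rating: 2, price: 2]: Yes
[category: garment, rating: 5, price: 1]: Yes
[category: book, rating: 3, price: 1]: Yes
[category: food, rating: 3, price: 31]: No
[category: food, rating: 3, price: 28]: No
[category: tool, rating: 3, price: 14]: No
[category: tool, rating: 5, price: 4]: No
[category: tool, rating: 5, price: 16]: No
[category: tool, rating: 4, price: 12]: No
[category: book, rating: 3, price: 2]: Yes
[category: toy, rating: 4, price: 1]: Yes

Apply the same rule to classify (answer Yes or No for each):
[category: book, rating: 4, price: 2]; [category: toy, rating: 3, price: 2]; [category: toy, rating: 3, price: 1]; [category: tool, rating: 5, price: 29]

A rule that fits every label: price ≤ 2 — true of each 'Yes' example, false of each 'No' one.
[category: book, rating: 4, price: 2] → price = 2 → Yes.
[category: toy, rating: 3, price: 2] → price = 2 → Yes.
[category: toy, rating: 3, price: 1] → price = 1 → Yes.
[category: tool, rating: 5, price: 29] → price = 29 → No.

Yes, Yes, Yes, No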